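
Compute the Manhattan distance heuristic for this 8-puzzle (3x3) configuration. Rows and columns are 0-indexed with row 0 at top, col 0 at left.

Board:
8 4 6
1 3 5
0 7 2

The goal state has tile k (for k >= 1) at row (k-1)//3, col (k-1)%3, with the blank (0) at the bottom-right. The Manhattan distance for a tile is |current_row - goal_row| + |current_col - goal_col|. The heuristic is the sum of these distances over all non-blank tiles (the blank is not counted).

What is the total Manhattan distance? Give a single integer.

Tile 8: at (0,0), goal (2,1), distance |0-2|+|0-1| = 3
Tile 4: at (0,1), goal (1,0), distance |0-1|+|1-0| = 2
Tile 6: at (0,2), goal (1,2), distance |0-1|+|2-2| = 1
Tile 1: at (1,0), goal (0,0), distance |1-0|+|0-0| = 1
Tile 3: at (1,1), goal (0,2), distance |1-0|+|1-2| = 2
Tile 5: at (1,2), goal (1,1), distance |1-1|+|2-1| = 1
Tile 7: at (2,1), goal (2,0), distance |2-2|+|1-0| = 1
Tile 2: at (2,2), goal (0,1), distance |2-0|+|2-1| = 3
Sum: 3 + 2 + 1 + 1 + 2 + 1 + 1 + 3 = 14

Answer: 14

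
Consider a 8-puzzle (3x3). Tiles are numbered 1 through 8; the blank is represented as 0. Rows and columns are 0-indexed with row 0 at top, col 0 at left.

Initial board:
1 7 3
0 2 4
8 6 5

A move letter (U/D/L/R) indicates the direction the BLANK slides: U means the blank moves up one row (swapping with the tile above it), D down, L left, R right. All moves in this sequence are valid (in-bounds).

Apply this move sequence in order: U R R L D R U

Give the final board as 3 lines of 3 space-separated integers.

After move 1 (U):
0 7 3
1 2 4
8 6 5

After move 2 (R):
7 0 3
1 2 4
8 6 5

After move 3 (R):
7 3 0
1 2 4
8 6 5

After move 4 (L):
7 0 3
1 2 4
8 6 5

After move 5 (D):
7 2 3
1 0 4
8 6 5

After move 6 (R):
7 2 3
1 4 0
8 6 5

After move 7 (U):
7 2 0
1 4 3
8 6 5

Answer: 7 2 0
1 4 3
8 6 5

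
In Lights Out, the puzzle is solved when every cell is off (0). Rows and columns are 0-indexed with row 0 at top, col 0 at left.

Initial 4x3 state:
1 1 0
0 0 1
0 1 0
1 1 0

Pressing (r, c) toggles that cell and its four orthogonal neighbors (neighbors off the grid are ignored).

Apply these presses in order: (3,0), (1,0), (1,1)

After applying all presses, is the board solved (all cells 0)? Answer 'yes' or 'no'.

After press 1 at (3,0):
1 1 0
0 0 1
1 1 0
0 0 0

After press 2 at (1,0):
0 1 0
1 1 1
0 1 0
0 0 0

After press 3 at (1,1):
0 0 0
0 0 0
0 0 0
0 0 0

Lights still on: 0

Answer: yes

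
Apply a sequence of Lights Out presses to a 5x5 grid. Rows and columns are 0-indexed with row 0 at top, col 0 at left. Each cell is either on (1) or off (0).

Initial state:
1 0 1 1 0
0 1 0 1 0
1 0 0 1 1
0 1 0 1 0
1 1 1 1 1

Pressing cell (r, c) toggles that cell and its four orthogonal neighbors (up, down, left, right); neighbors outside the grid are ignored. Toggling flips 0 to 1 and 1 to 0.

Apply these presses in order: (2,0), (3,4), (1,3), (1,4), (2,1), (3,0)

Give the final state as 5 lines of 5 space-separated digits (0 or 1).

Answer: 1 0 1 0 1
1 0 1 1 0
0 0 1 0 1
0 1 0 0 1
0 1 1 1 0

Derivation:
After press 1 at (2,0):
1 0 1 1 0
1 1 0 1 0
0 1 0 1 1
1 1 0 1 0
1 1 1 1 1

After press 2 at (3,4):
1 0 1 1 0
1 1 0 1 0
0 1 0 1 0
1 1 0 0 1
1 1 1 1 0

After press 3 at (1,3):
1 0 1 0 0
1 1 1 0 1
0 1 0 0 0
1 1 0 0 1
1 1 1 1 0

After press 4 at (1,4):
1 0 1 0 1
1 1 1 1 0
0 1 0 0 1
1 1 0 0 1
1 1 1 1 0

After press 5 at (2,1):
1 0 1 0 1
1 0 1 1 0
1 0 1 0 1
1 0 0 0 1
1 1 1 1 0

After press 6 at (3,0):
1 0 1 0 1
1 0 1 1 0
0 0 1 0 1
0 1 0 0 1
0 1 1 1 0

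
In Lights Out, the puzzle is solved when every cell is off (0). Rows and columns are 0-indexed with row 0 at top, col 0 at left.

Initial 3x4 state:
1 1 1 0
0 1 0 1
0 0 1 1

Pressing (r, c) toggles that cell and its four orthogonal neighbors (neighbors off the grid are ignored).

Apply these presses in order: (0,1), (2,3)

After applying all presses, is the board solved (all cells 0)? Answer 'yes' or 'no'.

After press 1 at (0,1):
0 0 0 0
0 0 0 1
0 0 1 1

After press 2 at (2,3):
0 0 0 0
0 0 0 0
0 0 0 0

Lights still on: 0

Answer: yes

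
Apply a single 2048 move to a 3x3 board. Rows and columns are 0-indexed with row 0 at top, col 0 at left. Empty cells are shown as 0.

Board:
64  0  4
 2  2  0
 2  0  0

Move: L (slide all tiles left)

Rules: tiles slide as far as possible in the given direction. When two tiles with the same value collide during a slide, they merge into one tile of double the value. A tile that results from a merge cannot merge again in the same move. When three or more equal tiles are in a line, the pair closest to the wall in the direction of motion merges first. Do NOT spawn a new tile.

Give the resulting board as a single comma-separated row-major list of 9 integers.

Answer: 64, 4, 0, 4, 0, 0, 2, 0, 0

Derivation:
Slide left:
row 0: [64, 0, 4] -> [64, 4, 0]
row 1: [2, 2, 0] -> [4, 0, 0]
row 2: [2, 0, 0] -> [2, 0, 0]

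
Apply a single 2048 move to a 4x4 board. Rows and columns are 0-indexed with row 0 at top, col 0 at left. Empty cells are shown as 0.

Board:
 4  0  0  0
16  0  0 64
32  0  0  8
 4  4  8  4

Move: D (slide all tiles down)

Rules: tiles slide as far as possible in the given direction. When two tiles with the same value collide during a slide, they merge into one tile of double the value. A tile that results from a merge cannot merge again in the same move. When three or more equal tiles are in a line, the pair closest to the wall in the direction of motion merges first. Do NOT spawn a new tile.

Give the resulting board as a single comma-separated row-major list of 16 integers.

Answer: 4, 0, 0, 0, 16, 0, 0, 64, 32, 0, 0, 8, 4, 4, 8, 4

Derivation:
Slide down:
col 0: [4, 16, 32, 4] -> [4, 16, 32, 4]
col 1: [0, 0, 0, 4] -> [0, 0, 0, 4]
col 2: [0, 0, 0, 8] -> [0, 0, 0, 8]
col 3: [0, 64, 8, 4] -> [0, 64, 8, 4]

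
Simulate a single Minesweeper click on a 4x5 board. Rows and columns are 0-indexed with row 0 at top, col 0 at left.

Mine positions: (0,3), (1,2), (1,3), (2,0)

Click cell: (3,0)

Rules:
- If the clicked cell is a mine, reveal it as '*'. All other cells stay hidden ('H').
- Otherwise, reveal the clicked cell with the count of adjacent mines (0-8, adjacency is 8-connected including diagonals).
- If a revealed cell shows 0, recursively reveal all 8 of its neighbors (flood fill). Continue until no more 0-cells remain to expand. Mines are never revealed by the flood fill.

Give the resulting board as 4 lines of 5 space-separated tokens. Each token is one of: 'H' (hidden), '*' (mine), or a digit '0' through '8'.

H H H H H
H H H H H
H H H H H
1 H H H H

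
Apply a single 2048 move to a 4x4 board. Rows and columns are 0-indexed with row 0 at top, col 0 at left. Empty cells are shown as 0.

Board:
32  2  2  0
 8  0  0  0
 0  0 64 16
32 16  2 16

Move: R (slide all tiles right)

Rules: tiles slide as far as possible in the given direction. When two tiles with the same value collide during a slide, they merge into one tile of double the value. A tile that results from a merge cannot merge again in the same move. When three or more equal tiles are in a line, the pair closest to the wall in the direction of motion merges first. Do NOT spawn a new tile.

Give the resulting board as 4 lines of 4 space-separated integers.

Slide right:
row 0: [32, 2, 2, 0] -> [0, 0, 32, 4]
row 1: [8, 0, 0, 0] -> [0, 0, 0, 8]
row 2: [0, 0, 64, 16] -> [0, 0, 64, 16]
row 3: [32, 16, 2, 16] -> [32, 16, 2, 16]

Answer:  0  0 32  4
 0  0  0  8
 0  0 64 16
32 16  2 16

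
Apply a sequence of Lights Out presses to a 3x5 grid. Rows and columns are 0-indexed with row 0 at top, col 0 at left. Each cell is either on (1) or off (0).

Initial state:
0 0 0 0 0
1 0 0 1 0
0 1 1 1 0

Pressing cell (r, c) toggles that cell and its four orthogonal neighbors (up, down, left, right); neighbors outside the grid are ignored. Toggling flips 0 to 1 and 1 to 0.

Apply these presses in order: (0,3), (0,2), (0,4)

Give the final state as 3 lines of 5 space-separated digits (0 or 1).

After press 1 at (0,3):
0 0 1 1 1
1 0 0 0 0
0 1 1 1 0

After press 2 at (0,2):
0 1 0 0 1
1 0 1 0 0
0 1 1 1 0

After press 3 at (0,4):
0 1 0 1 0
1 0 1 0 1
0 1 1 1 0

Answer: 0 1 0 1 0
1 0 1 0 1
0 1 1 1 0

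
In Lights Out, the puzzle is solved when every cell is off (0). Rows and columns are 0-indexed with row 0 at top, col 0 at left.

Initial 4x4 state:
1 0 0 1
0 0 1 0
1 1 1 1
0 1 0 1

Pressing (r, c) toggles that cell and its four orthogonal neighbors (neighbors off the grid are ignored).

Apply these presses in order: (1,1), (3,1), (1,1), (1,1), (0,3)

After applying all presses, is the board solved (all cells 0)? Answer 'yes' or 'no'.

Answer: no

Derivation:
After press 1 at (1,1):
1 1 0 1
1 1 0 0
1 0 1 1
0 1 0 1

After press 2 at (3,1):
1 1 0 1
1 1 0 0
1 1 1 1
1 0 1 1

After press 3 at (1,1):
1 0 0 1
0 0 1 0
1 0 1 1
1 0 1 1

After press 4 at (1,1):
1 1 0 1
1 1 0 0
1 1 1 1
1 0 1 1

After press 5 at (0,3):
1 1 1 0
1 1 0 1
1 1 1 1
1 0 1 1

Lights still on: 13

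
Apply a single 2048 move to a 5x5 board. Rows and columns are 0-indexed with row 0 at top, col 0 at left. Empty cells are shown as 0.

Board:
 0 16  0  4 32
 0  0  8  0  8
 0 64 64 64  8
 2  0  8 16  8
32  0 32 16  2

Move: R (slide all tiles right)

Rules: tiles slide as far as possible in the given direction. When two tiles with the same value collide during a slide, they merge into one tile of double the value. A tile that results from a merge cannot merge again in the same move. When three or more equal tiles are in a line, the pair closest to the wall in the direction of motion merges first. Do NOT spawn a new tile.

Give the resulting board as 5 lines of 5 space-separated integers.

Answer:   0   0  16   4  32
  0   0   0   0  16
  0   0  64 128   8
  0   2   8  16   8
  0   0  64  16   2

Derivation:
Slide right:
row 0: [0, 16, 0, 4, 32] -> [0, 0, 16, 4, 32]
row 1: [0, 0, 8, 0, 8] -> [0, 0, 0, 0, 16]
row 2: [0, 64, 64, 64, 8] -> [0, 0, 64, 128, 8]
row 3: [2, 0, 8, 16, 8] -> [0, 2, 8, 16, 8]
row 4: [32, 0, 32, 16, 2] -> [0, 0, 64, 16, 2]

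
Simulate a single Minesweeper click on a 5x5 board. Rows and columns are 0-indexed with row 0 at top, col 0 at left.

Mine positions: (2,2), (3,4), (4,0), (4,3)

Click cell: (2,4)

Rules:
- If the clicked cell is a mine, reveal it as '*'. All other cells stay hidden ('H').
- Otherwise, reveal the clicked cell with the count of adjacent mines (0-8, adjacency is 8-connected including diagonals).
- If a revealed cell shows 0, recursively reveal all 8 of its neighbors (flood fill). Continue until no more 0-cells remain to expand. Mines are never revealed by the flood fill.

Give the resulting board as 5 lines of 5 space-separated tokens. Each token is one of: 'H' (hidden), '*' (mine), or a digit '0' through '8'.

H H H H H
H H H H H
H H H H 1
H H H H H
H H H H H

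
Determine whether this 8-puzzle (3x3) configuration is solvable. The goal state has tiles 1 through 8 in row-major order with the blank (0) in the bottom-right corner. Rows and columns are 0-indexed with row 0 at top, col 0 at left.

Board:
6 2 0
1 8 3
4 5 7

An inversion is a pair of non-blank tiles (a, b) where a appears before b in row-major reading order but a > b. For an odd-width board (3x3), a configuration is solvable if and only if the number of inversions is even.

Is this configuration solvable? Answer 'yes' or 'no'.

Answer: yes

Derivation:
Inversions (pairs i<j in row-major order where tile[i] > tile[j] > 0): 10
10 is even, so the puzzle is solvable.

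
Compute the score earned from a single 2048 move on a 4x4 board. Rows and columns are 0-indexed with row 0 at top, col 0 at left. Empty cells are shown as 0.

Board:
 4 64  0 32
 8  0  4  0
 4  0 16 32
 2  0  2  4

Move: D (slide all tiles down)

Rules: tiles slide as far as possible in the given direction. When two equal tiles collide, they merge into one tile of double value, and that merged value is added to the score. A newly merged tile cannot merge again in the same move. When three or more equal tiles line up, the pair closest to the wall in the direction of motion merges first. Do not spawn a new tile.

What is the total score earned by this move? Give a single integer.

Answer: 64

Derivation:
Slide down:
col 0: [4, 8, 4, 2] -> [4, 8, 4, 2]  score +0 (running 0)
col 1: [64, 0, 0, 0] -> [0, 0, 0, 64]  score +0 (running 0)
col 2: [0, 4, 16, 2] -> [0, 4, 16, 2]  score +0 (running 0)
col 3: [32, 0, 32, 4] -> [0, 0, 64, 4]  score +64 (running 64)
Board after move:
 4  0  0  0
 8  0  4  0
 4  0 16 64
 2 64  2  4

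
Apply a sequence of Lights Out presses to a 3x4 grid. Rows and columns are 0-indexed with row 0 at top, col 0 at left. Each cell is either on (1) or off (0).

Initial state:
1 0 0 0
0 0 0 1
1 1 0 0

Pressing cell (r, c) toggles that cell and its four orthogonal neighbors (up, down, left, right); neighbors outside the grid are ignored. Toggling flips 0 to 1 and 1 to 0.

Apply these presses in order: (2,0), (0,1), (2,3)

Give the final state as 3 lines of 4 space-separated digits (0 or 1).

After press 1 at (2,0):
1 0 0 0
1 0 0 1
0 0 0 0

After press 2 at (0,1):
0 1 1 0
1 1 0 1
0 0 0 0

After press 3 at (2,3):
0 1 1 0
1 1 0 0
0 0 1 1

Answer: 0 1 1 0
1 1 0 0
0 0 1 1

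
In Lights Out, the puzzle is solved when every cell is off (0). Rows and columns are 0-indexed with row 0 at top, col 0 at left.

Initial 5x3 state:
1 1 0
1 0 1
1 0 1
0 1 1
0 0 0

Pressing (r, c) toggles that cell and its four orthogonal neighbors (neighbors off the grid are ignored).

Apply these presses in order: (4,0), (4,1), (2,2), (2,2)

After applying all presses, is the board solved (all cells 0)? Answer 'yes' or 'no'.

Answer: no

Derivation:
After press 1 at (4,0):
1 1 0
1 0 1
1 0 1
1 1 1
1 1 0

After press 2 at (4,1):
1 1 0
1 0 1
1 0 1
1 0 1
0 0 1

After press 3 at (2,2):
1 1 0
1 0 0
1 1 0
1 0 0
0 0 1

After press 4 at (2,2):
1 1 0
1 0 1
1 0 1
1 0 1
0 0 1

Lights still on: 9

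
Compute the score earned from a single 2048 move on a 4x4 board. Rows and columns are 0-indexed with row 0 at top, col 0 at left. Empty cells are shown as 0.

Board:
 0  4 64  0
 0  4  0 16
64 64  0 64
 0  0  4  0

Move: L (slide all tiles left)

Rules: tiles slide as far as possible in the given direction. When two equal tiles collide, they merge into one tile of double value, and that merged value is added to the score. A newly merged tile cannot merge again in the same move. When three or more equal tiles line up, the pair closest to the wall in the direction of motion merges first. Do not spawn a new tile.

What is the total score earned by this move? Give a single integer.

Slide left:
row 0: [0, 4, 64, 0] -> [4, 64, 0, 0]  score +0 (running 0)
row 1: [0, 4, 0, 16] -> [4, 16, 0, 0]  score +0 (running 0)
row 2: [64, 64, 0, 64] -> [128, 64, 0, 0]  score +128 (running 128)
row 3: [0, 0, 4, 0] -> [4, 0, 0, 0]  score +0 (running 128)
Board after move:
  4  64   0   0
  4  16   0   0
128  64   0   0
  4   0   0   0

Answer: 128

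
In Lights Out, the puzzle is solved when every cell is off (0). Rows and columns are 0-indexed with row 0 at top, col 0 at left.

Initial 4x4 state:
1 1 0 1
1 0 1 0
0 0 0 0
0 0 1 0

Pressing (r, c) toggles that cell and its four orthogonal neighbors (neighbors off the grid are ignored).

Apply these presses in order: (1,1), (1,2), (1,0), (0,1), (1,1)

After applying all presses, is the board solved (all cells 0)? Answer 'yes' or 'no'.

Answer: no

Derivation:
After press 1 at (1,1):
1 0 0 1
0 1 0 0
0 1 0 0
0 0 1 0

After press 2 at (1,2):
1 0 1 1
0 0 1 1
0 1 1 0
0 0 1 0

After press 3 at (1,0):
0 0 1 1
1 1 1 1
1 1 1 0
0 0 1 0

After press 4 at (0,1):
1 1 0 1
1 0 1 1
1 1 1 0
0 0 1 0

After press 5 at (1,1):
1 0 0 1
0 1 0 1
1 0 1 0
0 0 1 0

Lights still on: 7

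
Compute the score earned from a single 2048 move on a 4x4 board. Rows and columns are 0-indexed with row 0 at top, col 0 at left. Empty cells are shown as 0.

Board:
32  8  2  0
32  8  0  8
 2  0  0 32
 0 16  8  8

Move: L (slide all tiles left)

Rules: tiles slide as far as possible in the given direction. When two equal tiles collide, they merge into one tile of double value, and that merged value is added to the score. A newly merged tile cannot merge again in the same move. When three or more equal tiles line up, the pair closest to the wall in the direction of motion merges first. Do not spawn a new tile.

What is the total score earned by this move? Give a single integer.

Answer: 32

Derivation:
Slide left:
row 0: [32, 8, 2, 0] -> [32, 8, 2, 0]  score +0 (running 0)
row 1: [32, 8, 0, 8] -> [32, 16, 0, 0]  score +16 (running 16)
row 2: [2, 0, 0, 32] -> [2, 32, 0, 0]  score +0 (running 16)
row 3: [0, 16, 8, 8] -> [16, 16, 0, 0]  score +16 (running 32)
Board after move:
32  8  2  0
32 16  0  0
 2 32  0  0
16 16  0  0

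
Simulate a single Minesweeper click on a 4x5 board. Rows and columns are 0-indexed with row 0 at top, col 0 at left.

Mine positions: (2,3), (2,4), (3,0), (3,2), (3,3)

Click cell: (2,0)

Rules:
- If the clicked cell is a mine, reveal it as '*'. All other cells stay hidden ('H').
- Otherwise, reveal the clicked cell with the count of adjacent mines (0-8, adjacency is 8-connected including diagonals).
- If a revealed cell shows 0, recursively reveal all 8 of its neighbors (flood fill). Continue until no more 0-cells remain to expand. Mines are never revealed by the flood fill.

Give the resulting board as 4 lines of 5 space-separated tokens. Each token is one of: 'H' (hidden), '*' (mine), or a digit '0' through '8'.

H H H H H
H H H H H
1 H H H H
H H H H H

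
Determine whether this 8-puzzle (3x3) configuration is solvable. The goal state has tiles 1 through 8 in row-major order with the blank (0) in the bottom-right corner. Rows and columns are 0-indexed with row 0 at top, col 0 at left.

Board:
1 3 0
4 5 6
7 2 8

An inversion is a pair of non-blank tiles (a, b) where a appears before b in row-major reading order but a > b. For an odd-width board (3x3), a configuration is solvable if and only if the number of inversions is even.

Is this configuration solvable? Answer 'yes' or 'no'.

Inversions (pairs i<j in row-major order where tile[i] > tile[j] > 0): 5
5 is odd, so the puzzle is not solvable.

Answer: no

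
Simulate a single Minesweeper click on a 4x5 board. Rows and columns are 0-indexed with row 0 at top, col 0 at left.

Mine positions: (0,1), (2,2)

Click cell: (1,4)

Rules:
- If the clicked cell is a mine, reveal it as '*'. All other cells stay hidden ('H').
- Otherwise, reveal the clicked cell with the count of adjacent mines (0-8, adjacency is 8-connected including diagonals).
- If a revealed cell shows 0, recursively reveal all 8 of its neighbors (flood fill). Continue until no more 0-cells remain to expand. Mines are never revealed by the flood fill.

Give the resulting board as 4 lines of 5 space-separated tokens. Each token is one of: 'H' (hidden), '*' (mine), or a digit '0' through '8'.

H H 1 0 0
H H 2 1 0
H H H 1 0
H H H 1 0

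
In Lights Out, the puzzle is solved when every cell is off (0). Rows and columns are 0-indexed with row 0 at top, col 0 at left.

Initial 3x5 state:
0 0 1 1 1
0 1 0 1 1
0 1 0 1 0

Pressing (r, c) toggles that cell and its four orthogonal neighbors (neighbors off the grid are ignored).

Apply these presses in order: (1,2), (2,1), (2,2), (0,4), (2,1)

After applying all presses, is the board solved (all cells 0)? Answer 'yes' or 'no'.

Answer: yes

Derivation:
After press 1 at (1,2):
0 0 0 1 1
0 0 1 0 1
0 1 1 1 0

After press 2 at (2,1):
0 0 0 1 1
0 1 1 0 1
1 0 0 1 0

After press 3 at (2,2):
0 0 0 1 1
0 1 0 0 1
1 1 1 0 0

After press 4 at (0,4):
0 0 0 0 0
0 1 0 0 0
1 1 1 0 0

After press 5 at (2,1):
0 0 0 0 0
0 0 0 0 0
0 0 0 0 0

Lights still on: 0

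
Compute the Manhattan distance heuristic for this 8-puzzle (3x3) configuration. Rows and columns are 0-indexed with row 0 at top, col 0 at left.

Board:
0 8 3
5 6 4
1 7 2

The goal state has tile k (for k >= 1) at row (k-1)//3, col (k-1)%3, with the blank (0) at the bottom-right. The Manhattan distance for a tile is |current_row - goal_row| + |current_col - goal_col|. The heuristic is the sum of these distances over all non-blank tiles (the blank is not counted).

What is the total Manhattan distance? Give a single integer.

Answer: 12

Derivation:
Tile 8: at (0,1), goal (2,1), distance |0-2|+|1-1| = 2
Tile 3: at (0,2), goal (0,2), distance |0-0|+|2-2| = 0
Tile 5: at (1,0), goal (1,1), distance |1-1|+|0-1| = 1
Tile 6: at (1,1), goal (1,2), distance |1-1|+|1-2| = 1
Tile 4: at (1,2), goal (1,0), distance |1-1|+|2-0| = 2
Tile 1: at (2,0), goal (0,0), distance |2-0|+|0-0| = 2
Tile 7: at (2,1), goal (2,0), distance |2-2|+|1-0| = 1
Tile 2: at (2,2), goal (0,1), distance |2-0|+|2-1| = 3
Sum: 2 + 0 + 1 + 1 + 2 + 2 + 1 + 3 = 12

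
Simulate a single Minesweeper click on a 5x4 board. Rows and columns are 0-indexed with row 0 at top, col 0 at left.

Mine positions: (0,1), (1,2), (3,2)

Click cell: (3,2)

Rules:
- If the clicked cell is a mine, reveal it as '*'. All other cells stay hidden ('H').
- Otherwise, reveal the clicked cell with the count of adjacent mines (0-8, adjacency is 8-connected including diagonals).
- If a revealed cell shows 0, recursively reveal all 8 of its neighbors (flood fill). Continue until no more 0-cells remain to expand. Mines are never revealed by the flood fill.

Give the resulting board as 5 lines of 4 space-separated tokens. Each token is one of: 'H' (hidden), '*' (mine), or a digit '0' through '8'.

H H H H
H H H H
H H H H
H H * H
H H H H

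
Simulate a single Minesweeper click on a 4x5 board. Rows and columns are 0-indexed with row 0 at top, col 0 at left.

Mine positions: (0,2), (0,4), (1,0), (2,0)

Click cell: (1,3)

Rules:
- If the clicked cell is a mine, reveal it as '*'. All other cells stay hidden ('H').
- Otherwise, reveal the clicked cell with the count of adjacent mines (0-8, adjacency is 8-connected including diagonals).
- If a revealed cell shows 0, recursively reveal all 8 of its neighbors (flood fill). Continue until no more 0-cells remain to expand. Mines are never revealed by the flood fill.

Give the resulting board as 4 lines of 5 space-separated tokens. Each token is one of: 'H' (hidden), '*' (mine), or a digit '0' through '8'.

H H H H H
H H H 2 H
H H H H H
H H H H H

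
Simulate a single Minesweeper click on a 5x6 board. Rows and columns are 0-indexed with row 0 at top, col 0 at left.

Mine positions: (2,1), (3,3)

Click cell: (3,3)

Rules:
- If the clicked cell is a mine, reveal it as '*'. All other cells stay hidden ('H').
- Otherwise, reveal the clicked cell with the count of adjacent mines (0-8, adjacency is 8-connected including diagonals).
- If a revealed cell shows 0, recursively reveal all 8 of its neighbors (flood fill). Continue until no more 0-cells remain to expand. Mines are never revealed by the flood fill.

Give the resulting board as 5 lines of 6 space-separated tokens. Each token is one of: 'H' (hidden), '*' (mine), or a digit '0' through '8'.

H H H H H H
H H H H H H
H H H H H H
H H H * H H
H H H H H H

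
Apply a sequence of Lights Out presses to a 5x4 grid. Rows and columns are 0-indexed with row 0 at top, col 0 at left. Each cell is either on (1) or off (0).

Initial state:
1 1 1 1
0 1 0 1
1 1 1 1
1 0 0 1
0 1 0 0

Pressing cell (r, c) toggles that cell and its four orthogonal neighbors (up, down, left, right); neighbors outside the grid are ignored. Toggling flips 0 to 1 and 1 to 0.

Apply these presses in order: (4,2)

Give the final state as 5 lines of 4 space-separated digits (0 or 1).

After press 1 at (4,2):
1 1 1 1
0 1 0 1
1 1 1 1
1 0 1 1
0 0 1 1

Answer: 1 1 1 1
0 1 0 1
1 1 1 1
1 0 1 1
0 0 1 1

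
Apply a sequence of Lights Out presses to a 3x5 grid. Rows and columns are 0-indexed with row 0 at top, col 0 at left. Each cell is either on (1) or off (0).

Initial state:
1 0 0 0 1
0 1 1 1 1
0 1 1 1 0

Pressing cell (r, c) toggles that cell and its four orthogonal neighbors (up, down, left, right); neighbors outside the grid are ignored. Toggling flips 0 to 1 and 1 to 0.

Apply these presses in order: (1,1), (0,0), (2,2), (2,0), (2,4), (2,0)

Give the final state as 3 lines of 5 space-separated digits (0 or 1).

After press 1 at (1,1):
1 1 0 0 1
1 0 0 1 1
0 0 1 1 0

After press 2 at (0,0):
0 0 0 0 1
0 0 0 1 1
0 0 1 1 0

After press 3 at (2,2):
0 0 0 0 1
0 0 1 1 1
0 1 0 0 0

After press 4 at (2,0):
0 0 0 0 1
1 0 1 1 1
1 0 0 0 0

After press 5 at (2,4):
0 0 0 0 1
1 0 1 1 0
1 0 0 1 1

After press 6 at (2,0):
0 0 0 0 1
0 0 1 1 0
0 1 0 1 1

Answer: 0 0 0 0 1
0 0 1 1 0
0 1 0 1 1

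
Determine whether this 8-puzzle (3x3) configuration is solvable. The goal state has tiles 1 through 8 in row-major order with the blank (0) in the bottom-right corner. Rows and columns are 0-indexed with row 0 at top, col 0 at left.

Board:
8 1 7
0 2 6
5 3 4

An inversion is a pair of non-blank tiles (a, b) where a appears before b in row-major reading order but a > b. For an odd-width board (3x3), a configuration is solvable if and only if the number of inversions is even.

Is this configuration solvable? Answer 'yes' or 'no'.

Inversions (pairs i<j in row-major order where tile[i] > tile[j] > 0): 17
17 is odd, so the puzzle is not solvable.

Answer: no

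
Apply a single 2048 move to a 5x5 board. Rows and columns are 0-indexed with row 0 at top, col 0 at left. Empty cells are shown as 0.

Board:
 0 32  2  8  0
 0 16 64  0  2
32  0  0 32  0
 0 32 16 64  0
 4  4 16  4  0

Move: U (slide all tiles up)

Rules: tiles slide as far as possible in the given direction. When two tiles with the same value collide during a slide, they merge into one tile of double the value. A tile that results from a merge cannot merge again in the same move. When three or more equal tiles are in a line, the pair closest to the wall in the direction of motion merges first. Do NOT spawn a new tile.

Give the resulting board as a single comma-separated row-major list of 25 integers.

Answer: 32, 32, 2, 8, 2, 4, 16, 64, 32, 0, 0, 32, 32, 64, 0, 0, 4, 0, 4, 0, 0, 0, 0, 0, 0

Derivation:
Slide up:
col 0: [0, 0, 32, 0, 4] -> [32, 4, 0, 0, 0]
col 1: [32, 16, 0, 32, 4] -> [32, 16, 32, 4, 0]
col 2: [2, 64, 0, 16, 16] -> [2, 64, 32, 0, 0]
col 3: [8, 0, 32, 64, 4] -> [8, 32, 64, 4, 0]
col 4: [0, 2, 0, 0, 0] -> [2, 0, 0, 0, 0]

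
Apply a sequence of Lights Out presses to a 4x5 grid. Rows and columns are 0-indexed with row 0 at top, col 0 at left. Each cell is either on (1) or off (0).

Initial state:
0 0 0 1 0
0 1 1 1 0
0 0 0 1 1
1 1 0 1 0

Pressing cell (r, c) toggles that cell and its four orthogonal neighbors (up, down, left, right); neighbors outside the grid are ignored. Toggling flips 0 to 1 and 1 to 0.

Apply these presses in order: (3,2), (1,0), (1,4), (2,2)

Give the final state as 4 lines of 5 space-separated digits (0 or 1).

Answer: 1 0 0 1 1
1 0 0 0 1
1 1 0 0 0
1 0 0 0 0

Derivation:
After press 1 at (3,2):
0 0 0 1 0
0 1 1 1 0
0 0 1 1 1
1 0 1 0 0

After press 2 at (1,0):
1 0 0 1 0
1 0 1 1 0
1 0 1 1 1
1 0 1 0 0

After press 3 at (1,4):
1 0 0 1 1
1 0 1 0 1
1 0 1 1 0
1 0 1 0 0

After press 4 at (2,2):
1 0 0 1 1
1 0 0 0 1
1 1 0 0 0
1 0 0 0 0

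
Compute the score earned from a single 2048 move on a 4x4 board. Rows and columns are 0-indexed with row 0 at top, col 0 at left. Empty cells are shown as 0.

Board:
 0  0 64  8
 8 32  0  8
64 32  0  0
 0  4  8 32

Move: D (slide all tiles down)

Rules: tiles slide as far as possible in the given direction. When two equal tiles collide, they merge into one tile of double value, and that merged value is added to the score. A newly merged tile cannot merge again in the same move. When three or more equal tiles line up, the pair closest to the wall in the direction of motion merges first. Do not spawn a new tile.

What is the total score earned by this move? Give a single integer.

Answer: 80

Derivation:
Slide down:
col 0: [0, 8, 64, 0] -> [0, 0, 8, 64]  score +0 (running 0)
col 1: [0, 32, 32, 4] -> [0, 0, 64, 4]  score +64 (running 64)
col 2: [64, 0, 0, 8] -> [0, 0, 64, 8]  score +0 (running 64)
col 3: [8, 8, 0, 32] -> [0, 0, 16, 32]  score +16 (running 80)
Board after move:
 0  0  0  0
 0  0  0  0
 8 64 64 16
64  4  8 32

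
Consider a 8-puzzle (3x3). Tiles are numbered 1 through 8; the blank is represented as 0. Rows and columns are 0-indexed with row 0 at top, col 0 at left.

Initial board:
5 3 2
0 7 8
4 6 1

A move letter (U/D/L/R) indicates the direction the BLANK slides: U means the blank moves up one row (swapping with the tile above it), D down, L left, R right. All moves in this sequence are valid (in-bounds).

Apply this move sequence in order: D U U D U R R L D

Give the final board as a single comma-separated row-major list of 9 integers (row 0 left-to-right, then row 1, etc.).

After move 1 (D):
5 3 2
4 7 8
0 6 1

After move 2 (U):
5 3 2
0 7 8
4 6 1

After move 3 (U):
0 3 2
5 7 8
4 6 1

After move 4 (D):
5 3 2
0 7 8
4 6 1

After move 5 (U):
0 3 2
5 7 8
4 6 1

After move 6 (R):
3 0 2
5 7 8
4 6 1

After move 7 (R):
3 2 0
5 7 8
4 6 1

After move 8 (L):
3 0 2
5 7 8
4 6 1

After move 9 (D):
3 7 2
5 0 8
4 6 1

Answer: 3, 7, 2, 5, 0, 8, 4, 6, 1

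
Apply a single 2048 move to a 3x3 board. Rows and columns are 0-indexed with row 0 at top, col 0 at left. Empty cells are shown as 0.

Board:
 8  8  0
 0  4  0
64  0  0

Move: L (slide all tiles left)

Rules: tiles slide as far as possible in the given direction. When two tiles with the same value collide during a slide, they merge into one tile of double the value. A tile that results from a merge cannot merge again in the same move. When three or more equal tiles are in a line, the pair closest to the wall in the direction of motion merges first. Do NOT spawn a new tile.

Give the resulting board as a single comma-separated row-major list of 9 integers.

Answer: 16, 0, 0, 4, 0, 0, 64, 0, 0

Derivation:
Slide left:
row 0: [8, 8, 0] -> [16, 0, 0]
row 1: [0, 4, 0] -> [4, 0, 0]
row 2: [64, 0, 0] -> [64, 0, 0]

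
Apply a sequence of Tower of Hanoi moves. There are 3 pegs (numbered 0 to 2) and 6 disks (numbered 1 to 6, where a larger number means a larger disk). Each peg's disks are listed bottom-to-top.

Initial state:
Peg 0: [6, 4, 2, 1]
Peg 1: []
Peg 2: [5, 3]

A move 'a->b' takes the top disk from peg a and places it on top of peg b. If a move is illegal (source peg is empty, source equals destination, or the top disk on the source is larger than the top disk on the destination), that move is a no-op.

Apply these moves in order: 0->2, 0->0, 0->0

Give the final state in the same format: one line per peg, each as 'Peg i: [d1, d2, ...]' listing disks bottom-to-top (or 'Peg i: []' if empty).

Answer: Peg 0: [6, 4, 2]
Peg 1: []
Peg 2: [5, 3, 1]

Derivation:
After move 1 (0->2):
Peg 0: [6, 4, 2]
Peg 1: []
Peg 2: [5, 3, 1]

After move 2 (0->0):
Peg 0: [6, 4, 2]
Peg 1: []
Peg 2: [5, 3, 1]

After move 3 (0->0):
Peg 0: [6, 4, 2]
Peg 1: []
Peg 2: [5, 3, 1]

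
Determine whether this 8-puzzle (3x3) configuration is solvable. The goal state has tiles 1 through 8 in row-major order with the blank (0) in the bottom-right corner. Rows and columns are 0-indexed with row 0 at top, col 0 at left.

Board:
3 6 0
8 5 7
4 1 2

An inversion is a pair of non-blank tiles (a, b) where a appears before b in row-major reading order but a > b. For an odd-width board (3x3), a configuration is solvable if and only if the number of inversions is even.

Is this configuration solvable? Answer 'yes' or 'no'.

Answer: no

Derivation:
Inversions (pairs i<j in row-major order where tile[i] > tile[j] > 0): 19
19 is odd, so the puzzle is not solvable.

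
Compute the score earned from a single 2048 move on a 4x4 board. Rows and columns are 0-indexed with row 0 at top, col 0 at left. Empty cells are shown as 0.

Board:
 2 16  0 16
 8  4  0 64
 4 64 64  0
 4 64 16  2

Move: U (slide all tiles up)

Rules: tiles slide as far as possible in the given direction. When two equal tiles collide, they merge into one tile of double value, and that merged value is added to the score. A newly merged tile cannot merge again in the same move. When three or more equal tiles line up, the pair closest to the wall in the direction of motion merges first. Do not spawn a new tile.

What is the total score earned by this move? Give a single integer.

Slide up:
col 0: [2, 8, 4, 4] -> [2, 8, 8, 0]  score +8 (running 8)
col 1: [16, 4, 64, 64] -> [16, 4, 128, 0]  score +128 (running 136)
col 2: [0, 0, 64, 16] -> [64, 16, 0, 0]  score +0 (running 136)
col 3: [16, 64, 0, 2] -> [16, 64, 2, 0]  score +0 (running 136)
Board after move:
  2  16  64  16
  8   4  16  64
  8 128   0   2
  0   0   0   0

Answer: 136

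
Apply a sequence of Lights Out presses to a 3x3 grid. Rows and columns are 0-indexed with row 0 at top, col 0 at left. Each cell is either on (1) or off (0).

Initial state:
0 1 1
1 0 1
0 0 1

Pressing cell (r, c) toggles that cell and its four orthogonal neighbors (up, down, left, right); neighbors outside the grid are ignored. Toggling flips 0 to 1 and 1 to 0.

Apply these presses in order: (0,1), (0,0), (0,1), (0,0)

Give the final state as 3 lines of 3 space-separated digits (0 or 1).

Answer: 0 1 1
1 0 1
0 0 1

Derivation:
After press 1 at (0,1):
1 0 0
1 1 1
0 0 1

After press 2 at (0,0):
0 1 0
0 1 1
0 0 1

After press 3 at (0,1):
1 0 1
0 0 1
0 0 1

After press 4 at (0,0):
0 1 1
1 0 1
0 0 1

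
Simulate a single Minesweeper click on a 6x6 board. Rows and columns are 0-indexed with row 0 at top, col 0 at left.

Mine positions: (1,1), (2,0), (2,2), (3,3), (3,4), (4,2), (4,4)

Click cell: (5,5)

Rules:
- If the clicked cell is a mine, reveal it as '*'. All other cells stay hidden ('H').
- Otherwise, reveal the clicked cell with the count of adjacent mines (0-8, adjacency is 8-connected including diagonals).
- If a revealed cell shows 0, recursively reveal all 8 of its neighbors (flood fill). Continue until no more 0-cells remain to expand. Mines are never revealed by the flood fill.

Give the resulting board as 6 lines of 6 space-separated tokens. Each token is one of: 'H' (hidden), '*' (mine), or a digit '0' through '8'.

H H H H H H
H H H H H H
H H H H H H
H H H H H H
H H H H H H
H H H H H 1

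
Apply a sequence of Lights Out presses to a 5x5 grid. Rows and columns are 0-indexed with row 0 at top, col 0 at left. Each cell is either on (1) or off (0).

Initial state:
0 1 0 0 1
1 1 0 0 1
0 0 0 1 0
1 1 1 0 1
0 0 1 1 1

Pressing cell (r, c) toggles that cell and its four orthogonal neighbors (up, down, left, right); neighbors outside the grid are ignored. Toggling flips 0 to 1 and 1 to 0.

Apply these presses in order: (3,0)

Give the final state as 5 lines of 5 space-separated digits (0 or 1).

Answer: 0 1 0 0 1
1 1 0 0 1
1 0 0 1 0
0 0 1 0 1
1 0 1 1 1

Derivation:
After press 1 at (3,0):
0 1 0 0 1
1 1 0 0 1
1 0 0 1 0
0 0 1 0 1
1 0 1 1 1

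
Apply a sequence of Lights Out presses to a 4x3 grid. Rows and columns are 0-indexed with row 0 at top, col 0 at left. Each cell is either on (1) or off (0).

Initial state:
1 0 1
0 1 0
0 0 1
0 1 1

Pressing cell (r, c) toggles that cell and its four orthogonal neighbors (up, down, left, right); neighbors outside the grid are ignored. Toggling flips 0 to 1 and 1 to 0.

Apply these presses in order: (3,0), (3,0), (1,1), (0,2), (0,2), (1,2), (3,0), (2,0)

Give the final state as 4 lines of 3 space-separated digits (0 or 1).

After press 1 at (3,0):
1 0 1
0 1 0
1 0 1
1 0 1

After press 2 at (3,0):
1 0 1
0 1 0
0 0 1
0 1 1

After press 3 at (1,1):
1 1 1
1 0 1
0 1 1
0 1 1

After press 4 at (0,2):
1 0 0
1 0 0
0 1 1
0 1 1

After press 5 at (0,2):
1 1 1
1 0 1
0 1 1
0 1 1

After press 6 at (1,2):
1 1 0
1 1 0
0 1 0
0 1 1

After press 7 at (3,0):
1 1 0
1 1 0
1 1 0
1 0 1

After press 8 at (2,0):
1 1 0
0 1 0
0 0 0
0 0 1

Answer: 1 1 0
0 1 0
0 0 0
0 0 1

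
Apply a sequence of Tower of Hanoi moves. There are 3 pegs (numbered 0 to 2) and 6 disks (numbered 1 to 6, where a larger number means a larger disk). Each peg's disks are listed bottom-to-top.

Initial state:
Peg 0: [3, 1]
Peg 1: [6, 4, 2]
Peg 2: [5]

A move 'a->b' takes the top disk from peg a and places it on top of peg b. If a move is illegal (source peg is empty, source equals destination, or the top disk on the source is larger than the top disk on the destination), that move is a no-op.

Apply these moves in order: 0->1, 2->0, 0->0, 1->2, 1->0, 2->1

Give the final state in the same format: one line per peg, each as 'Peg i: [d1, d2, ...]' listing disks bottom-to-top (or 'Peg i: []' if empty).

Answer: Peg 0: [3, 2]
Peg 1: [6, 4, 1]
Peg 2: [5]

Derivation:
After move 1 (0->1):
Peg 0: [3]
Peg 1: [6, 4, 2, 1]
Peg 2: [5]

After move 2 (2->0):
Peg 0: [3]
Peg 1: [6, 4, 2, 1]
Peg 2: [5]

After move 3 (0->0):
Peg 0: [3]
Peg 1: [6, 4, 2, 1]
Peg 2: [5]

After move 4 (1->2):
Peg 0: [3]
Peg 1: [6, 4, 2]
Peg 2: [5, 1]

After move 5 (1->0):
Peg 0: [3, 2]
Peg 1: [6, 4]
Peg 2: [5, 1]

After move 6 (2->1):
Peg 0: [3, 2]
Peg 1: [6, 4, 1]
Peg 2: [5]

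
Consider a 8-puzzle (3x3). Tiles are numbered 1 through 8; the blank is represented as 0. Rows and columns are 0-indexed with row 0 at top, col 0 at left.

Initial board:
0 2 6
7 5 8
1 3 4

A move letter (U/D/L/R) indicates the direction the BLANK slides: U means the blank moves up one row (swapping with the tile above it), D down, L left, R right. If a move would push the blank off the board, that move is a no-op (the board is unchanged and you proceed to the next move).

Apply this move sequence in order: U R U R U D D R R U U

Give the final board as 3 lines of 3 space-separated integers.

Answer: 2 6 0
7 5 8
1 3 4

Derivation:
After move 1 (U):
0 2 6
7 5 8
1 3 4

After move 2 (R):
2 0 6
7 5 8
1 3 4

After move 3 (U):
2 0 6
7 5 8
1 3 4

After move 4 (R):
2 6 0
7 5 8
1 3 4

After move 5 (U):
2 6 0
7 5 8
1 3 4

After move 6 (D):
2 6 8
7 5 0
1 3 4

After move 7 (D):
2 6 8
7 5 4
1 3 0

After move 8 (R):
2 6 8
7 5 4
1 3 0

After move 9 (R):
2 6 8
7 5 4
1 3 0

After move 10 (U):
2 6 8
7 5 0
1 3 4

After move 11 (U):
2 6 0
7 5 8
1 3 4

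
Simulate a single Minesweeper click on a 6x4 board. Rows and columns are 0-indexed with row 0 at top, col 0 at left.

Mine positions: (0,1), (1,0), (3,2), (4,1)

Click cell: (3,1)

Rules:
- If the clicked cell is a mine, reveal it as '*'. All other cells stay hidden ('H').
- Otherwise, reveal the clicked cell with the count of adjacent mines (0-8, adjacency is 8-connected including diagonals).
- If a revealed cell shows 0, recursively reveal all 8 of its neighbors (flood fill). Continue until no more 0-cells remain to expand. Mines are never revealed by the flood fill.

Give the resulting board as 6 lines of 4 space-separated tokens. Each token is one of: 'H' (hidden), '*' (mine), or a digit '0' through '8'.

H H H H
H H H H
H H H H
H 2 H H
H H H H
H H H H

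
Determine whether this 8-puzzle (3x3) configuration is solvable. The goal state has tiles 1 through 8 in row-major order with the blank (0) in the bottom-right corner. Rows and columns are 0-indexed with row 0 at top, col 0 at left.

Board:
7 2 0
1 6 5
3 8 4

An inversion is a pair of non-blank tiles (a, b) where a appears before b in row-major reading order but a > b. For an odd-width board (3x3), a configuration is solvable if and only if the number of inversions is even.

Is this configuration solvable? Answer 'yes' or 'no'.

Answer: no

Derivation:
Inversions (pairs i<j in row-major order where tile[i] > tile[j] > 0): 13
13 is odd, so the puzzle is not solvable.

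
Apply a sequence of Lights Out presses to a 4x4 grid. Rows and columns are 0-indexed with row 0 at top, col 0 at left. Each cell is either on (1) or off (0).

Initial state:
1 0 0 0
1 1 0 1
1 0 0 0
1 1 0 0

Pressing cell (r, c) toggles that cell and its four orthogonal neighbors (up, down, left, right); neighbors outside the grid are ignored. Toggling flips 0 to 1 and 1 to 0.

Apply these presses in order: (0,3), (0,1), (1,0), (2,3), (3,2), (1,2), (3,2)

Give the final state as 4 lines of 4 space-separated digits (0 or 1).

After press 1 at (0,3):
1 0 1 1
1 1 0 0
1 0 0 0
1 1 0 0

After press 2 at (0,1):
0 1 0 1
1 0 0 0
1 0 0 0
1 1 0 0

After press 3 at (1,0):
1 1 0 1
0 1 0 0
0 0 0 0
1 1 0 0

After press 4 at (2,3):
1 1 0 1
0 1 0 1
0 0 1 1
1 1 0 1

After press 5 at (3,2):
1 1 0 1
0 1 0 1
0 0 0 1
1 0 1 0

After press 6 at (1,2):
1 1 1 1
0 0 1 0
0 0 1 1
1 0 1 0

After press 7 at (3,2):
1 1 1 1
0 0 1 0
0 0 0 1
1 1 0 1

Answer: 1 1 1 1
0 0 1 0
0 0 0 1
1 1 0 1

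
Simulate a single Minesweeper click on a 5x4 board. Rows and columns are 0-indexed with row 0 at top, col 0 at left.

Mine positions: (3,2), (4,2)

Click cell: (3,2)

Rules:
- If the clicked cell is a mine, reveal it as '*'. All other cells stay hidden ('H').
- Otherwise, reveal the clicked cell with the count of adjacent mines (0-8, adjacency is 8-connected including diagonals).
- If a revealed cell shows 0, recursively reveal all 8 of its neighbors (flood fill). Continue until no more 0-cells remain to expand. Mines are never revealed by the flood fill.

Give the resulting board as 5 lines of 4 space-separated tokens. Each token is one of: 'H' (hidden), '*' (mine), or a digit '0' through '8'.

H H H H
H H H H
H H H H
H H * H
H H H H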